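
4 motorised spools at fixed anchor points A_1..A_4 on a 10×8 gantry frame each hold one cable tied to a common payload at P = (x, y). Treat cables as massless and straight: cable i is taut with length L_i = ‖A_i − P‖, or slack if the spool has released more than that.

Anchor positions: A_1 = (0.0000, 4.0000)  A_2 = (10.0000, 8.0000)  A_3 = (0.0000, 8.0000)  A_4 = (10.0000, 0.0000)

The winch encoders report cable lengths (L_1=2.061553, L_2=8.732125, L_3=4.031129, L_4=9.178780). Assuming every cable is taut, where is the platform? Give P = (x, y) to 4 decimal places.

circle eqns → linear via eq_j − eq_1; set k_j = A_j·A_j − L_j²
k_1 = 0.0000+16.0000−4.2500 = 11.7500
-20.0000·x − 8.0000·y = k_1−k_2 = -76.0000
0.0000·x − 8.0000·y = k_1−k_3 = -36.0000
-20.0000·x + 8.0000·y = k_1−k_4 = -4.0000
solve first two rows → x=2.0000, y=4.5000
check cable 4: ‖A_4−P‖² = 84.2500 ≈ L_4² = 84.2500 ✓

(2.0000, 4.5000)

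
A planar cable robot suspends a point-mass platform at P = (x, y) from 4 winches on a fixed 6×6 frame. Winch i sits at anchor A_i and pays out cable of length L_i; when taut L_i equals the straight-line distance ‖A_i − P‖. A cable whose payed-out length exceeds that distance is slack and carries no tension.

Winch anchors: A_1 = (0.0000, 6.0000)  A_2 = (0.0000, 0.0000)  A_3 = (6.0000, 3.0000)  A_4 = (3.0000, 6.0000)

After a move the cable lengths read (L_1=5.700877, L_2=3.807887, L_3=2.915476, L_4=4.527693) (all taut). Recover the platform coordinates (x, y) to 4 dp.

(3.5000, 1.5000)

circle eqns → linear via eq_j − eq_1; set c_j = A_j·A_j − L_j²
c_1 = 0.0000+36.0000−32.5000 = 3.5000
0.0000·x + 12.0000·y = c_1−c_2 = 18.0000
-12.0000·x + 6.0000·y = c_1−c_3 = -33.0000
-6.0000·x + 0.0000·y = c_1−c_4 = -21.0000
solve first two rows → x=3.5000, y=1.5000
check cable 4: ‖A_4−P‖² = 20.5000 ≈ L_4² = 20.5000 ✓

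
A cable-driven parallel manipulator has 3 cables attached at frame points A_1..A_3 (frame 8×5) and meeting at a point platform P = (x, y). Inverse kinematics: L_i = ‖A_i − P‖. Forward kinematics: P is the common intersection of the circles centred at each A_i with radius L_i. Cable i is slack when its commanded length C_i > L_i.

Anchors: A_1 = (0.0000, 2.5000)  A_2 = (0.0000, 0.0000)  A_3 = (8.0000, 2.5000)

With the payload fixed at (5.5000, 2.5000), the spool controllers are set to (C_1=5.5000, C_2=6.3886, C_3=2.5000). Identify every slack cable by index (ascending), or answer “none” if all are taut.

2

cable 1: √((-5.5000)²+(0.0000)²)=5.5000, C_1=5.5000: taut
cable 2: √((-5.5000)²+(-2.5000)²)=6.0415, C_2=6.3886: slack
cable 3: √((2.5000)²+(0.0000)²)=2.5000, C_3=2.5000: taut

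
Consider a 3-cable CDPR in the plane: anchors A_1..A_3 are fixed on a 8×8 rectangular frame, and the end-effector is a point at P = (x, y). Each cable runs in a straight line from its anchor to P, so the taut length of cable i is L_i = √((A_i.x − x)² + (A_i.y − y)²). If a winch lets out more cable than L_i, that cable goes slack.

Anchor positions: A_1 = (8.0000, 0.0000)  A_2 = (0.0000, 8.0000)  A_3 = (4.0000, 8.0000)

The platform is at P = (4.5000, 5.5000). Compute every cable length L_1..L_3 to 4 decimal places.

L_1: Δ = A_1−P = (3.5000, -5.5000) → ‖Δ‖ = √42.5000 = 6.5192
L_2: Δ = A_2−P = (-4.5000, 2.5000) → ‖Δ‖ = √26.5000 = 5.1478
L_3: Δ = A_3−P = (-0.5000, 2.5000) → ‖Δ‖ = √6.5000 = 2.5495

(6.5192, 5.1478, 2.5495)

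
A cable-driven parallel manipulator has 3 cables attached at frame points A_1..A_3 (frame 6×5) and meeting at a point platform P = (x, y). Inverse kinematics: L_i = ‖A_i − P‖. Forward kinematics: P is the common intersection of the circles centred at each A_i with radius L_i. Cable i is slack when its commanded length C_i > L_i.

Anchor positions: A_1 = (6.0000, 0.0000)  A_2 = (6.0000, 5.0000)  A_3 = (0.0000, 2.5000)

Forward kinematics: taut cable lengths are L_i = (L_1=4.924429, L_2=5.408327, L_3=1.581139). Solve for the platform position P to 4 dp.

(1.5000, 2.0000)

expand ‖A_i−P‖²=L_i² and subtract eq 1 (k_i ≔ ‖A_i‖²−L_i²)
k_1 = 36.0000+0.0000−24.2500 = 11.7500
eq1−eq2 → [0.0000  -10.0000]·P = -20.0000
eq1−eq3 → [12.0000  -5.0000]·P = 8.0000
2×2 solve → P = (1.5000, 2.0000)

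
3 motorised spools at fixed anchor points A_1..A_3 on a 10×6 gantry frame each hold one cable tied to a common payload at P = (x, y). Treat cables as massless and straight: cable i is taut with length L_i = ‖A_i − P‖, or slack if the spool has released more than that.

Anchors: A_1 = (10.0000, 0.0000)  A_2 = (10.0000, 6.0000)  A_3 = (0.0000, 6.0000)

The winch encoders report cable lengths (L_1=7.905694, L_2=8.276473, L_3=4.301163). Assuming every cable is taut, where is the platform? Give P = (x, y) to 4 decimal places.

(2.5000, 2.5000)

expand ‖A_i−P‖²=L_i² and subtract eq 1 (q_i ≔ ‖A_i‖²−L_i²)
q_1 = 100.0000+0.0000−62.5000 = 37.5000
eq1−eq2 → [0.0000  -12.0000]·P = -30.0000
eq1−eq3 → [20.0000  -12.0000]·P = 20.0000
2×2 solve → P = (2.5000, 2.5000)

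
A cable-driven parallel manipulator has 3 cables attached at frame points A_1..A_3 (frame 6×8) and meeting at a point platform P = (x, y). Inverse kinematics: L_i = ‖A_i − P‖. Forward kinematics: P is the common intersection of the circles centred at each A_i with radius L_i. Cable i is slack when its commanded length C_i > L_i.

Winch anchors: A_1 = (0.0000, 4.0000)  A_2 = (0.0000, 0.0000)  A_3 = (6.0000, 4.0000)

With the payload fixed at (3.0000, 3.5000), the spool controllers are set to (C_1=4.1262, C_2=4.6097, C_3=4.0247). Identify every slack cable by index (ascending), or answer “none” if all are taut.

cable 1: L_1 = ‖A_1−P‖ = 3.0414;  C_1 = 4.1262 → slack
cable 2: L_2 = ‖A_2−P‖ = 4.6098;  C_2 = 4.6097 → taut
cable 3: L_3 = ‖A_3−P‖ = 3.0414;  C_3 = 4.0247 → slack

1, 3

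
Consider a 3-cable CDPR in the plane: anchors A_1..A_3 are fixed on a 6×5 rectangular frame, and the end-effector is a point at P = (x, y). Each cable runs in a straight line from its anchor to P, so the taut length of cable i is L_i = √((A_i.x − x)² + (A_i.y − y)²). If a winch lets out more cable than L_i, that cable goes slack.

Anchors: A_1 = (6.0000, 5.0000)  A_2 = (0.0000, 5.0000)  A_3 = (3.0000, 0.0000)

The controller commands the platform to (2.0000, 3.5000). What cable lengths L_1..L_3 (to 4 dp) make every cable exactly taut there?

(4.2720, 2.5000, 3.6401)

L_1 = √((6.0000−2.0000)² + (5.0000−3.5000)²) = 4.2720
L_2 = √((0.0000−2.0000)² + (5.0000−3.5000)²) = 2.5000
L_3 = √((3.0000−2.0000)² + (0.0000−3.5000)²) = 3.6401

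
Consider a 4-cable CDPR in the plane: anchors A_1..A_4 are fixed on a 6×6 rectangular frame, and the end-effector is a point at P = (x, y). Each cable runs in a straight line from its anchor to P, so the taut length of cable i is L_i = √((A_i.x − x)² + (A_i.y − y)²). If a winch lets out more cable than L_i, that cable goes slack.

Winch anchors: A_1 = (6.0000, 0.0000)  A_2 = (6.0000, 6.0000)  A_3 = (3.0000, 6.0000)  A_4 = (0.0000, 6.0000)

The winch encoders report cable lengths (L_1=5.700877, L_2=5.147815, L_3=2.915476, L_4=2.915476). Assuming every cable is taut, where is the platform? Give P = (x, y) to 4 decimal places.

circle eqns → linear via eq_j − eq_1; set k_j = A_j·A_j − L_j²
k_1 = 36.0000+0.0000−32.5000 = 3.5000
0.0000·x − 12.0000·y = k_1−k_2 = -42.0000
6.0000·x − 12.0000·y = k_1−k_3 = -33.0000
12.0000·x − 12.0000·y = k_1−k_4 = -24.0000
solve first two rows → x=1.5000, y=3.5000
check cable 4: ‖A_4−P‖² = 8.5000 ≈ L_4² = 8.5000 ✓

(1.5000, 3.5000)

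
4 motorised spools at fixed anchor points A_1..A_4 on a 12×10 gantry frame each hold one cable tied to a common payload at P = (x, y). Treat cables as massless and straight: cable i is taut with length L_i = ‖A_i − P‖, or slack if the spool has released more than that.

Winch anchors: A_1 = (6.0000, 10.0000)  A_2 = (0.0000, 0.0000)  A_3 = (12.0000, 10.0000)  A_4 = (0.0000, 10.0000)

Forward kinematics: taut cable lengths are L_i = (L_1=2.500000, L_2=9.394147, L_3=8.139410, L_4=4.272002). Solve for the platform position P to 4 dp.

(4.0000, 8.5000)

each cable: (A_i−P)·(A_i−P) = L_i²; let c_i = ‖A_i‖²−L_i²
c_1 = 36.0000+100.0000−6.2500 = 129.7500
row 1: 12.0000x + 20.0000y = 218.0000  (c_2=-88.2500)
row 2: -12.0000x + 0.0000y = -48.0000  (c_3=177.7500)
row 3: 12.0000x + 0.0000y = 48.0000  (c_4=81.7500)
Cramer on rows 1–2 → x = 4.0000, y = 8.5000
check cable 4: ‖A_4−P‖² = 18.2500 ≈ L_4² = 18.2500 ✓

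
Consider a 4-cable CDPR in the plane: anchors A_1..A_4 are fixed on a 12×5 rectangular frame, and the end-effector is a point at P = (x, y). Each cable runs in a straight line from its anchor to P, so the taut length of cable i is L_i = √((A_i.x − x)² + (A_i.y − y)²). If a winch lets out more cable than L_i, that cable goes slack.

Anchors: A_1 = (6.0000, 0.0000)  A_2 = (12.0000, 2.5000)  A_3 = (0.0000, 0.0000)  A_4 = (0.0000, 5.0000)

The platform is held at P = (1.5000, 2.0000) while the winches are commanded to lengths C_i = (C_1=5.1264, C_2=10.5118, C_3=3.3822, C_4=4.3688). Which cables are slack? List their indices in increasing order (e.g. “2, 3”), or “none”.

1, 3, 4

i=1: geometric 4.9244 vs commanded 5.1264 ⇒ slack
i=2: geometric 10.5119 vs commanded 10.5118 ⇒ taut
i=3: geometric 2.5000 vs commanded 3.3822 ⇒ slack
i=4: geometric 3.3541 vs commanded 4.3688 ⇒ slack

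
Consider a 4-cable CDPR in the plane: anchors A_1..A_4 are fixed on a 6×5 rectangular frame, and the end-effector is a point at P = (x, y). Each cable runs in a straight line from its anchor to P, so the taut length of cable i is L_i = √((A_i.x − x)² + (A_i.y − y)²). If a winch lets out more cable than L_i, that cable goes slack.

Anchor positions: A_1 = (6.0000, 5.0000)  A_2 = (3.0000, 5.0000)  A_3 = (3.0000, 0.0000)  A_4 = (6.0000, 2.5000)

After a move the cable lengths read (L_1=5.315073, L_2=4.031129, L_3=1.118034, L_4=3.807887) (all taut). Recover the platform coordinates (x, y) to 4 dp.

(2.5000, 1.0000)

circle eqns → linear via eq_j − eq_1; set q_j = A_j·A_j − L_j²
q_1 = 36.0000+25.0000−28.2500 = 32.7500
6.0000·x + 0.0000·y = q_1−q_2 = 15.0000
6.0000·x + 10.0000·y = q_1−q_3 = 25.0000
0.0000·x + 5.0000·y = q_1−q_4 = 5.0000
solve first two rows → x=2.5000, y=1.0000
check cable 4: ‖A_4−P‖² = 14.5000 ≈ L_4² = 14.5000 ✓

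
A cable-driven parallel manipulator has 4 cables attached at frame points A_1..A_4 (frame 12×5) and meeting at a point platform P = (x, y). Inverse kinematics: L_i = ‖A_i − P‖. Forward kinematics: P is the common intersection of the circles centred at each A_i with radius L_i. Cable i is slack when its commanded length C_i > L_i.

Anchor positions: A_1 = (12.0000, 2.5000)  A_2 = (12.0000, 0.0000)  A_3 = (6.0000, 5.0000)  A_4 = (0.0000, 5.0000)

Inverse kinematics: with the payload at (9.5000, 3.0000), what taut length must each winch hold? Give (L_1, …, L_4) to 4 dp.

L_1: Δ = A_1−P = (2.5000, -0.5000) → ‖Δ‖ = √6.5000 = 2.5495
L_2: Δ = A_2−P = (2.5000, -3.0000) → ‖Δ‖ = √15.2500 = 3.9051
L_3: Δ = A_3−P = (-3.5000, 2.0000) → ‖Δ‖ = √16.2500 = 4.0311
L_4: Δ = A_4−P = (-9.5000, 2.0000) → ‖Δ‖ = √94.2500 = 9.7082

(2.5495, 3.9051, 4.0311, 9.7082)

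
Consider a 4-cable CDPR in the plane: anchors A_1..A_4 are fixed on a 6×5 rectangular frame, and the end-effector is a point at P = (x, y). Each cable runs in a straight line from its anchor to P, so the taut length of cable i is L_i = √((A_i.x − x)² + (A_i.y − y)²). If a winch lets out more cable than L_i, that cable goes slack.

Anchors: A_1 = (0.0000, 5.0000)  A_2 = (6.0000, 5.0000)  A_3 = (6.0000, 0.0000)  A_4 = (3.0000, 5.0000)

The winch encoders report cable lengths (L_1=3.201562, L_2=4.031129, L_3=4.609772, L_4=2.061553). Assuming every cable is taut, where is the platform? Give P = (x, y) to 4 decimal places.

(2.5000, 3.0000)

each cable: (A_i−P)·(A_i−P) = L_i²; let c_i = ‖A_i‖²−L_i²
c_1 = 0.0000+25.0000−10.2500 = 14.7500
row 1: -12.0000x + 0.0000y = -30.0000  (c_2=44.7500)
row 2: -12.0000x + 10.0000y = 0.0000  (c_3=14.7500)
row 3: -6.0000x + 0.0000y = -15.0000  (c_4=29.7500)
Cramer on rows 1–2 → x = 2.5000, y = 3.0000
check cable 4: ‖A_4−P‖² = 4.2500 ≈ L_4² = 4.2500 ✓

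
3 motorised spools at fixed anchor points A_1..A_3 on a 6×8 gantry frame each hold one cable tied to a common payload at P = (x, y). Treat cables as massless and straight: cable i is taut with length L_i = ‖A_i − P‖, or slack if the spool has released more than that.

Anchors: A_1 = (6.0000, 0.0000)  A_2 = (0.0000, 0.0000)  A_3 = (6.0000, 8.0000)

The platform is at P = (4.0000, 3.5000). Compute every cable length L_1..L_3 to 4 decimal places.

(4.0311, 5.3151, 4.9244)

cable 1: Δx=2.0000, Δy=-3.5000; L_1 = √(Δx²+Δy²) = 4.0311
cable 2: Δx=-4.0000, Δy=-3.5000; L_2 = √(Δx²+Δy²) = 5.3151
cable 3: Δx=2.0000, Δy=4.5000; L_3 = √(Δx²+Δy²) = 4.9244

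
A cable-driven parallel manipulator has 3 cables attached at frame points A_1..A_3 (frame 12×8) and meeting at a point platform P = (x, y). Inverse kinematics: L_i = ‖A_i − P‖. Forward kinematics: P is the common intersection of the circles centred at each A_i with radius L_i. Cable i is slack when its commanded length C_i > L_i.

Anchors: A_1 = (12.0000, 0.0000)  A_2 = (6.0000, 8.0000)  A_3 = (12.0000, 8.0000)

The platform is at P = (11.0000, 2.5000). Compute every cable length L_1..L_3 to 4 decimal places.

L_1 = √((12.0000−11.0000)² + (0.0000−2.5000)²) = 2.6926
L_2 = √((6.0000−11.0000)² + (8.0000−2.5000)²) = 7.4330
L_3 = √((12.0000−11.0000)² + (8.0000−2.5000)²) = 5.5902

(2.6926, 7.4330, 5.5902)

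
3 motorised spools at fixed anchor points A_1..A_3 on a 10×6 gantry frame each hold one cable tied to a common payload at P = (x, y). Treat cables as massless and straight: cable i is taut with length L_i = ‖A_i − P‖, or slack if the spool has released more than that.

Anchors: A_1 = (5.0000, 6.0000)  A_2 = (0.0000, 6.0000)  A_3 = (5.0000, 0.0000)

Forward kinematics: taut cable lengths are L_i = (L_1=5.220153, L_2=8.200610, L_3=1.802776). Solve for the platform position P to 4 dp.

(6.5000, 1.0000)

expand ‖A_i−P‖²=L_i² and subtract eq 1 (c_i ≔ ‖A_i‖²−L_i²)
c_1 = 25.0000+36.0000−27.2500 = 33.7500
eq1−eq2 → [10.0000  0.0000]·P = 65.0000
eq1−eq3 → [0.0000  12.0000]·P = 12.0000
2×2 solve → P = (6.5000, 1.0000)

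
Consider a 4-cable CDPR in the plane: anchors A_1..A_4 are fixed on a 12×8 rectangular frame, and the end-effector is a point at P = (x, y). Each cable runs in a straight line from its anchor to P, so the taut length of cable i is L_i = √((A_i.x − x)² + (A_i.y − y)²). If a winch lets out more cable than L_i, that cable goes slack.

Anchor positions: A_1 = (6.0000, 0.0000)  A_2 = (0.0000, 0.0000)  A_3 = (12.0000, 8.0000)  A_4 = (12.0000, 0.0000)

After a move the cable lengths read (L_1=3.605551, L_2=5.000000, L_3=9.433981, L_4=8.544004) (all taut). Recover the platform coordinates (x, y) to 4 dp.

(4.0000, 3.0000)

circle eqns → linear via eq_j − eq_1; set q_j = A_j·A_j − L_j²
q_1 = 36.0000+0.0000−13.0000 = 23.0000
12.0000·x + 0.0000·y = q_1−q_2 = 48.0000
-12.0000·x − 16.0000·y = q_1−q_3 = -96.0000
-12.0000·x + 0.0000·y = q_1−q_4 = -48.0000
solve first two rows → x=4.0000, y=3.0000
check cable 4: ‖A_4−P‖² = 73.0000 ≈ L_4² = 73.0000 ✓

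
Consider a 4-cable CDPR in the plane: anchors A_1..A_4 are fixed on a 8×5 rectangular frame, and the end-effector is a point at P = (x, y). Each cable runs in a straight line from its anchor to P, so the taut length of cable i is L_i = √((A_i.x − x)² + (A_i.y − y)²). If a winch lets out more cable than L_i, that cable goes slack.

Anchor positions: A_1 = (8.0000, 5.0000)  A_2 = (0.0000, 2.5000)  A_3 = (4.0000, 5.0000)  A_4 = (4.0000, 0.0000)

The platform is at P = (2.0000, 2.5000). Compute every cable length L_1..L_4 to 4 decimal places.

(6.5000, 2.0000, 3.2016, 3.2016)

cable 1: Δx=6.0000, Δy=2.5000; L_1 = √(Δx²+Δy²) = 6.5000
cable 2: Δx=-2.0000, Δy=0.0000; L_2 = √(Δx²+Δy²) = 2.0000
cable 3: Δx=2.0000, Δy=2.5000; L_3 = √(Δx²+Δy²) = 3.2016
cable 4: Δx=2.0000, Δy=-2.5000; L_4 = √(Δx²+Δy²) = 3.2016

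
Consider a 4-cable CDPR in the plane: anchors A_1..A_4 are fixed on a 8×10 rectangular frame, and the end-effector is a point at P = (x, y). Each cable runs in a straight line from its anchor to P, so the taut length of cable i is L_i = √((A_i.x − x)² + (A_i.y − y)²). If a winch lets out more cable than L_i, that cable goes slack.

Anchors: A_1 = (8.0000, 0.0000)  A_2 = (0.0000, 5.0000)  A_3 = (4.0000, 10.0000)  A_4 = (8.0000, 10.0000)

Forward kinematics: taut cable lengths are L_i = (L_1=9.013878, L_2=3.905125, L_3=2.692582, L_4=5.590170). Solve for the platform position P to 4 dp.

(3.0000, 7.5000)

each cable: (A_i−P)·(A_i−P) = L_i²; let q_i = ‖A_i‖²−L_i²
q_1 = 64.0000+0.0000−81.2500 = -17.2500
row 1: 16.0000x − 10.0000y = -27.0000  (q_2=9.7500)
row 2: 8.0000x − 20.0000y = -126.0000  (q_3=108.7500)
row 3: 0.0000x − 20.0000y = -150.0000  (q_4=132.7500)
Cramer on rows 1–2 → x = 3.0000, y = 7.5000
check cable 4: ‖A_4−P‖² = 31.2500 ≈ L_4² = 31.2500 ✓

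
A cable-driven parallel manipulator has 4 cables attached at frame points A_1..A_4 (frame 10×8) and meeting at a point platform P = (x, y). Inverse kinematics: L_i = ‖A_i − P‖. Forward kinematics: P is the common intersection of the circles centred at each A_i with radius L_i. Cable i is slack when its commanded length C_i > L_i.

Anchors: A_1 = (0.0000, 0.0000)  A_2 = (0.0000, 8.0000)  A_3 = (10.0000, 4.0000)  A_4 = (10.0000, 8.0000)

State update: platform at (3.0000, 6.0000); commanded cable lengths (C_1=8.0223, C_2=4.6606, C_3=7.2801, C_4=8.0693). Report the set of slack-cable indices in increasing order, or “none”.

1, 2, 4

cable 1: L_1 = ‖A_1−P‖ = 6.7082;  C_1 = 8.0223 → slack
cable 2: L_2 = ‖A_2−P‖ = 3.6056;  C_2 = 4.6606 → slack
cable 3: L_3 = ‖A_3−P‖ = 7.2801;  C_3 = 7.2801 → taut
cable 4: L_4 = ‖A_4−P‖ = 7.2801;  C_4 = 8.0693 → slack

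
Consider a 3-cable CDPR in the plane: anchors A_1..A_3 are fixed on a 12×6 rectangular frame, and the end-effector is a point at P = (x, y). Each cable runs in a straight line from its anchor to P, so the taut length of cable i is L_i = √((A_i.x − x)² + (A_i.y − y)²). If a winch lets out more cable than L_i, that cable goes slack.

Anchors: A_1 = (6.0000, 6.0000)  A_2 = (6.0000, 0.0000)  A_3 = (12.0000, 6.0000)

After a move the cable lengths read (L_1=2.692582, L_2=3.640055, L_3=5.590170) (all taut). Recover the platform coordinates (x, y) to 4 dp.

(7.0000, 3.5000)

circle eqns → linear via eq_j − eq_1; set q_j = A_j·A_j − L_j²
q_1 = 36.0000+36.0000−7.2500 = 64.7500
0.0000·x + 12.0000·y = q_1−q_2 = 42.0000
-12.0000·x + 0.0000·y = q_1−q_3 = -84.0000
solve first two rows → x=7.0000, y=3.5000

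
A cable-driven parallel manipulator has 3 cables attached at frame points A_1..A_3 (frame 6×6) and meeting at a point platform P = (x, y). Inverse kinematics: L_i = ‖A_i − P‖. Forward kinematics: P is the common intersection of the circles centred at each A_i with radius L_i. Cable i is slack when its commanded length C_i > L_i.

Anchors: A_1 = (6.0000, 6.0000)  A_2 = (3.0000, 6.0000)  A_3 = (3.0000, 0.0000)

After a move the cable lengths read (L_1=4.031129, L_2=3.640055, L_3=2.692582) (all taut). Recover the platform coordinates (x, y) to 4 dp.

(4.0000, 2.5000)

each cable: (A_i−P)·(A_i−P) = L_i²; let k_i = ‖A_i‖²−L_i²
k_1 = 36.0000+36.0000−16.2500 = 55.7500
row 1: 6.0000x + 0.0000y = 24.0000  (k_2=31.7500)
row 2: 6.0000x + 12.0000y = 54.0000  (k_3=1.7500)
Cramer on rows 1–2 → x = 4.0000, y = 2.5000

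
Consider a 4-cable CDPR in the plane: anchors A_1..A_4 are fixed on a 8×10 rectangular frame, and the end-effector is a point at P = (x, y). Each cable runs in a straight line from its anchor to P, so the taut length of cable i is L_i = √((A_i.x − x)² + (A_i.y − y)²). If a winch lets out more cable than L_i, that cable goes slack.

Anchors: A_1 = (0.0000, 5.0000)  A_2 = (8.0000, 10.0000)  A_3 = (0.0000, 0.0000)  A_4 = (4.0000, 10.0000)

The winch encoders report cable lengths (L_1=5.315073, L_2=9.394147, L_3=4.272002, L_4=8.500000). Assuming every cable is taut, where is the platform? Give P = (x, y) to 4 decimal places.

each cable: (A_i−P)·(A_i−P) = L_i²; let q_i = ‖A_i‖²−L_i²
q_1 = 0.0000+25.0000−28.2500 = -3.2500
row 1: -16.0000x − 10.0000y = -79.0000  (q_2=75.7500)
row 2: 0.0000x + 10.0000y = 15.0000  (q_3=-18.2500)
row 3: -8.0000x − 10.0000y = -47.0000  (q_4=43.7500)
Cramer on rows 1–2 → x = 4.0000, y = 1.5000
check cable 4: ‖A_4−P‖² = 72.2500 ≈ L_4² = 72.2500 ✓

(4.0000, 1.5000)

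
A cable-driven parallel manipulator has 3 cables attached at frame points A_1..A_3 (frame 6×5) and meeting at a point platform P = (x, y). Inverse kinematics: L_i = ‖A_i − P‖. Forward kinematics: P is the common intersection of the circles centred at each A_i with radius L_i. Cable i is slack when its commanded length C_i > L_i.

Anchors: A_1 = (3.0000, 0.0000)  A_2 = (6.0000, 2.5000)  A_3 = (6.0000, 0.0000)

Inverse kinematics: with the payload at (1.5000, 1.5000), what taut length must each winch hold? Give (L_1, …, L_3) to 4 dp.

L_1: Δ = A_1−P = (1.5000, -1.5000) → ‖Δ‖ = √4.5000 = 2.1213
L_2: Δ = A_2−P = (4.5000, 1.0000) → ‖Δ‖ = √21.2500 = 4.6098
L_3: Δ = A_3−P = (4.5000, -1.5000) → ‖Δ‖ = √22.5000 = 4.7434

(2.1213, 4.6098, 4.7434)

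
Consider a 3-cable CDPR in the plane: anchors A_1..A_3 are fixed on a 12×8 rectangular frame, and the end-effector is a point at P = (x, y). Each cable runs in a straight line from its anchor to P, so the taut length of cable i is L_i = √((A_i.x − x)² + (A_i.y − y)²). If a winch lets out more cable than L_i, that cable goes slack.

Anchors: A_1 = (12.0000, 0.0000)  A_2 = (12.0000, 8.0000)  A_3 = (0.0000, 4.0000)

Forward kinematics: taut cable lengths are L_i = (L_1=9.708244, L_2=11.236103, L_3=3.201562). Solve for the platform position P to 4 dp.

each cable: (A_i−P)·(A_i−P) = L_i²; let q_i = ‖A_i‖²−L_i²
q_1 = 144.0000+0.0000−94.2500 = 49.7500
row 1: 0.0000x − 16.0000y = -32.0000  (q_2=81.7500)
row 2: 24.0000x − 8.0000y = 44.0000  (q_3=5.7500)
Cramer on rows 1–2 → x = 2.5000, y = 2.0000

(2.5000, 2.0000)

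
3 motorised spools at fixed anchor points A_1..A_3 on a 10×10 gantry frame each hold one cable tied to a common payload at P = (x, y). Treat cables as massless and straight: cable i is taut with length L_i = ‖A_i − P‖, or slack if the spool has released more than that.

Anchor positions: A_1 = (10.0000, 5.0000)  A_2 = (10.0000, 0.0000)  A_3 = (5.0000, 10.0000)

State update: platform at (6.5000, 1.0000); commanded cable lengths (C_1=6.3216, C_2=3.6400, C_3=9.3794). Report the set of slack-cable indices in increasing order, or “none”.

cable 1: √((3.5000)²+(4.0000)²)=5.3151, C_1=6.3216: slack
cable 2: √((3.5000)²+(-1.0000)²)=3.6401, C_2=3.6400: taut
cable 3: √((-1.5000)²+(9.0000)²)=9.1241, C_3=9.3794: slack

1, 3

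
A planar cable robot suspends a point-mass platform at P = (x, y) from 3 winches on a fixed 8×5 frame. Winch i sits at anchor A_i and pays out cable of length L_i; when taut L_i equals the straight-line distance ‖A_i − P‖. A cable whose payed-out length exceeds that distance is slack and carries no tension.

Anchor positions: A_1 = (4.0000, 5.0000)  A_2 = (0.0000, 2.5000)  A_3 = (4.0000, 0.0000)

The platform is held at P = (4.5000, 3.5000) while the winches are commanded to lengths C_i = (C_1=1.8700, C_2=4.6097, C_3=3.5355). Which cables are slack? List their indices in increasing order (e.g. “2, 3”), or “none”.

i=1: geometric 1.5811 vs commanded 1.8700 ⇒ slack
i=2: geometric 4.6098 vs commanded 4.6097 ⇒ taut
i=3: geometric 3.5355 vs commanded 3.5355 ⇒ taut

1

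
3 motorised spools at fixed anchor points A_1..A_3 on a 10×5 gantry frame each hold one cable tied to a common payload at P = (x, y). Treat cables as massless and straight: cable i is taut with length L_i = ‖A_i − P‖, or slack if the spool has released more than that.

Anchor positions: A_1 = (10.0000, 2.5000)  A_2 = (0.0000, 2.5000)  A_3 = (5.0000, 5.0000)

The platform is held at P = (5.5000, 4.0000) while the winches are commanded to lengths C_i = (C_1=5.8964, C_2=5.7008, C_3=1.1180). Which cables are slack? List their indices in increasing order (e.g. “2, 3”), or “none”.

1

cable 1: L_1 = ‖A_1−P‖ = 4.7434;  C_1 = 5.8964 → slack
cable 2: L_2 = ‖A_2−P‖ = 5.7009;  C_2 = 5.7008 → taut
cable 3: L_3 = ‖A_3−P‖ = 1.1180;  C_3 = 1.1180 → taut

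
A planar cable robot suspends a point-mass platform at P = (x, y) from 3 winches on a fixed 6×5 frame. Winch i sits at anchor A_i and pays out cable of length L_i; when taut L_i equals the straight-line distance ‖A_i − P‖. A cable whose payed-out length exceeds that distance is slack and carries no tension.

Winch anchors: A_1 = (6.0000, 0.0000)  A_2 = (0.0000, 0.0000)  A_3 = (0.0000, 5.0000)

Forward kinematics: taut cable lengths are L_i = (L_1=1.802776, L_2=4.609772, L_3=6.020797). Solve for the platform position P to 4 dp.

circle eqns → linear via eq_j − eq_1; set k_j = A_j·A_j − L_j²
k_1 = 36.0000+0.0000−3.2500 = 32.7500
12.0000·x + 0.0000·y = k_1−k_2 = 54.0000
12.0000·x − 10.0000·y = k_1−k_3 = 44.0000
solve first two rows → x=4.5000, y=1.0000

(4.5000, 1.0000)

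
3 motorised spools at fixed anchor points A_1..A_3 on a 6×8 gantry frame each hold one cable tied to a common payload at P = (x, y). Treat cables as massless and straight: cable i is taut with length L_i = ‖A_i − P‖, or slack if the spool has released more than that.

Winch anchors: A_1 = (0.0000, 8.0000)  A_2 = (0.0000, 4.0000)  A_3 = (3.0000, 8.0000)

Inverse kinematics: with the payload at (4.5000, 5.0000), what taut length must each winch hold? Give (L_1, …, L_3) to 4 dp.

cable 1: Δx=-4.5000, Δy=3.0000; L_1 = √(Δx²+Δy²) = 5.4083
cable 2: Δx=-4.5000, Δy=-1.0000; L_2 = √(Δx²+Δy²) = 4.6098
cable 3: Δx=-1.5000, Δy=3.0000; L_3 = √(Δx²+Δy²) = 3.3541

(5.4083, 4.6098, 3.3541)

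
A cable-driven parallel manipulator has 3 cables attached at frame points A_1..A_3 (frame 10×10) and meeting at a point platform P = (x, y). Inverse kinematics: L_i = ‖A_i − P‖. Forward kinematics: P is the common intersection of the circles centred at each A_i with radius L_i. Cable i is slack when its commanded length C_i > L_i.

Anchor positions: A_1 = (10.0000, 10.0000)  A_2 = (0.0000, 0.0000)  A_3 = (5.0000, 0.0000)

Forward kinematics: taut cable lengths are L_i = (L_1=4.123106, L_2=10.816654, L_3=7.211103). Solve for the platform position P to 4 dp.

(9.0000, 6.0000)

circle eqns → linear via eq_j − eq_1; set k_j = A_j·A_j − L_j²
k_1 = 100.0000+100.0000−17.0000 = 183.0000
20.0000·x + 20.0000·y = k_1−k_2 = 300.0000
10.0000·x + 20.0000·y = k_1−k_3 = 210.0000
solve first two rows → x=9.0000, y=6.0000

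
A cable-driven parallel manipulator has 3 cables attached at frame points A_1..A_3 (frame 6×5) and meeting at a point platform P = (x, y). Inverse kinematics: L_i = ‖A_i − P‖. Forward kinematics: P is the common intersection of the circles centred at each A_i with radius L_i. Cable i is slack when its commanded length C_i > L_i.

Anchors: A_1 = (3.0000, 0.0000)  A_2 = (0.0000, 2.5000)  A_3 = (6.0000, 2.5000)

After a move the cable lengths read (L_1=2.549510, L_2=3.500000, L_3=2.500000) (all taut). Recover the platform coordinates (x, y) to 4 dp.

(3.5000, 2.5000)

expand ‖A_i−P‖²=L_i² and subtract eq 1 (q_i ≔ ‖A_i‖²−L_i²)
q_1 = 9.0000+0.0000−6.5000 = 2.5000
eq1−eq2 → [6.0000  -5.0000]·P = 8.5000
eq1−eq3 → [-6.0000  -5.0000]·P = -33.5000
2×2 solve → P = (3.5000, 2.5000)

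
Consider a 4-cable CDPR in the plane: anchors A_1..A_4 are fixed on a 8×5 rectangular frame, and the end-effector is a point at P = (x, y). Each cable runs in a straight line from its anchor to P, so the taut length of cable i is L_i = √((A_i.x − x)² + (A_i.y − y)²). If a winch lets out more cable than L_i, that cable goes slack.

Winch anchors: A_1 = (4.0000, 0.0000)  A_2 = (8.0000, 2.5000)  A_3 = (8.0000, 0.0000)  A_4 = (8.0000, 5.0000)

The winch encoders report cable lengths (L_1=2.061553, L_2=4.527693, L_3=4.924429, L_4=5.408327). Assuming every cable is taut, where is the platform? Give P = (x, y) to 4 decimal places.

(3.5000, 2.0000)

circle eqns → linear via eq_j − eq_1; set k_j = A_j·A_j − L_j²
k_1 = 16.0000+0.0000−4.2500 = 11.7500
-8.0000·x − 5.0000·y = k_1−k_2 = -38.0000
-8.0000·x + 0.0000·y = k_1−k_3 = -28.0000
-8.0000·x − 10.0000·y = k_1−k_4 = -48.0000
solve first two rows → x=3.5000, y=2.0000
check cable 4: ‖A_4−P‖² = 29.2500 ≈ L_4² = 29.2500 ✓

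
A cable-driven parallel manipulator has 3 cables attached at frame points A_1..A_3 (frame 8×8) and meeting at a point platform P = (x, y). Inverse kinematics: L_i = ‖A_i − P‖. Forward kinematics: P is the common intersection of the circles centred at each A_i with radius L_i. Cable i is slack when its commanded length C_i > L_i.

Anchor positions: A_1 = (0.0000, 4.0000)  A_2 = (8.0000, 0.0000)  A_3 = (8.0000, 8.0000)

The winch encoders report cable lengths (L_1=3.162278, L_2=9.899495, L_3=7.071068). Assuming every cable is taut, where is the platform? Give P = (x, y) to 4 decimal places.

each cable: (A_i−P)·(A_i−P) = L_i²; let k_i = ‖A_i‖²−L_i²
k_1 = 0.0000+16.0000−10.0000 = 6.0000
row 1: -16.0000x + 8.0000y = 40.0000  (k_2=-34.0000)
row 2: -16.0000x − 8.0000y = -72.0000  (k_3=78.0000)
Cramer on rows 1–2 → x = 1.0000, y = 7.0000

(1.0000, 7.0000)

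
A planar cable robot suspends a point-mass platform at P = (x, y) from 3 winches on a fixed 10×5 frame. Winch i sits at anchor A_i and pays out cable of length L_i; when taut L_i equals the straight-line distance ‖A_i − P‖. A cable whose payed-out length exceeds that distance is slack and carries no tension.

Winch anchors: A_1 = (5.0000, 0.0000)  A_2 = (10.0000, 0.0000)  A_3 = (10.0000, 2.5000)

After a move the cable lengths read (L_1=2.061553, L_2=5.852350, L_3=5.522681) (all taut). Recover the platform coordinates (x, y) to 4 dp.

(4.5000, 2.0000)

circle eqns → linear via eq_j − eq_1; set c_j = A_j·A_j − L_j²
c_1 = 25.0000+0.0000−4.2500 = 20.7500
-10.0000·x + 0.0000·y = c_1−c_2 = -45.0000
-10.0000·x − 5.0000·y = c_1−c_3 = -55.0000
solve first two rows → x=4.5000, y=2.0000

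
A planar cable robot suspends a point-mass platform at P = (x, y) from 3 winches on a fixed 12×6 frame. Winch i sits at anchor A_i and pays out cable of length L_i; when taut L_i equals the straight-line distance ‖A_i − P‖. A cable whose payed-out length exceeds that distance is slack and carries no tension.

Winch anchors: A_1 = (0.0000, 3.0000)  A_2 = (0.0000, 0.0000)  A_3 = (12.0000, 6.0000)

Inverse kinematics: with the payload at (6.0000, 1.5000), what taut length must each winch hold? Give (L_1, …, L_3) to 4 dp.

(6.1847, 6.1847, 7.5000)

L_1: Δ = A_1−P = (-6.0000, 1.5000) → ‖Δ‖ = √38.2500 = 6.1847
L_2: Δ = A_2−P = (-6.0000, -1.5000) → ‖Δ‖ = √38.2500 = 6.1847
L_3: Δ = A_3−P = (6.0000, 4.5000) → ‖Δ‖ = √56.2500 = 7.5000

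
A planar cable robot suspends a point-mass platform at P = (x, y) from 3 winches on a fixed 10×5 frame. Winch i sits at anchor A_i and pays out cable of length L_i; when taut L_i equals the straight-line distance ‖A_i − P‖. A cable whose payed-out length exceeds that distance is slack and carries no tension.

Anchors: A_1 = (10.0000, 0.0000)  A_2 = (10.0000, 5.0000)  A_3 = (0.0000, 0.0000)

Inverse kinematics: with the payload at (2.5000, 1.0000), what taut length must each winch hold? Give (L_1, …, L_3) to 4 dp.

L_1: Δ = A_1−P = (7.5000, -1.0000) → ‖Δ‖ = √57.2500 = 7.5664
L_2: Δ = A_2−P = (7.5000, 4.0000) → ‖Δ‖ = √72.2500 = 8.5000
L_3: Δ = A_3−P = (-2.5000, -1.0000) → ‖Δ‖ = √7.2500 = 2.6926

(7.5664, 8.5000, 2.6926)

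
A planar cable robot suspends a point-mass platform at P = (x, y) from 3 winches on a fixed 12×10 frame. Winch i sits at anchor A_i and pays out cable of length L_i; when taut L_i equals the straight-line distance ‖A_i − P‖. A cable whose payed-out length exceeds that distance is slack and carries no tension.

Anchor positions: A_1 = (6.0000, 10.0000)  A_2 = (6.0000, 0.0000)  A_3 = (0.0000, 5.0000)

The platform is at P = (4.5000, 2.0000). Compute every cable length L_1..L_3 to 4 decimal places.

L_1 = √((6.0000−4.5000)² + (10.0000−2.0000)²) = 8.1394
L_2 = √((6.0000−4.5000)² + (0.0000−2.0000)²) = 2.5000
L_3 = √((0.0000−4.5000)² + (5.0000−2.0000)²) = 5.4083

(8.1394, 2.5000, 5.4083)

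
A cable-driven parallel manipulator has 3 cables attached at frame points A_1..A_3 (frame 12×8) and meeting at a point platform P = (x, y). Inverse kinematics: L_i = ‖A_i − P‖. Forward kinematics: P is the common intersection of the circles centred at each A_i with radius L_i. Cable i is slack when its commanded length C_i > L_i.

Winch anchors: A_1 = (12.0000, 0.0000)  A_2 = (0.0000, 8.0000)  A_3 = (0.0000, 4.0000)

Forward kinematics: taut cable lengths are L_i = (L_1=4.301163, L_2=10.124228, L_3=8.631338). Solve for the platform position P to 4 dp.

(8.5000, 2.5000)

circle eqns → linear via eq_j − eq_1; set q_j = A_j·A_j − L_j²
q_1 = 144.0000+0.0000−18.5000 = 125.5000
24.0000·x − 16.0000·y = q_1−q_2 = 164.0000
24.0000·x − 8.0000·y = q_1−q_3 = 184.0000
solve first two rows → x=8.5000, y=2.5000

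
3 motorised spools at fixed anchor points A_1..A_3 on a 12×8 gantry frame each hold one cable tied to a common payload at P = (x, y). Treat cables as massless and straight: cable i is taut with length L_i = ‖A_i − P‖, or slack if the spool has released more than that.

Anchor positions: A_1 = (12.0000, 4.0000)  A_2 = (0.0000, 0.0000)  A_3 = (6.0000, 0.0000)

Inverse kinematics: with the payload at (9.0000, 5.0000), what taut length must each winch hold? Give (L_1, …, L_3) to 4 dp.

L_1: Δ = A_1−P = (3.0000, -1.0000) → ‖Δ‖ = √10.0000 = 3.1623
L_2: Δ = A_2−P = (-9.0000, -5.0000) → ‖Δ‖ = √106.0000 = 10.2956
L_3: Δ = A_3−P = (-3.0000, -5.0000) → ‖Δ‖ = √34.0000 = 5.8310

(3.1623, 10.2956, 5.8310)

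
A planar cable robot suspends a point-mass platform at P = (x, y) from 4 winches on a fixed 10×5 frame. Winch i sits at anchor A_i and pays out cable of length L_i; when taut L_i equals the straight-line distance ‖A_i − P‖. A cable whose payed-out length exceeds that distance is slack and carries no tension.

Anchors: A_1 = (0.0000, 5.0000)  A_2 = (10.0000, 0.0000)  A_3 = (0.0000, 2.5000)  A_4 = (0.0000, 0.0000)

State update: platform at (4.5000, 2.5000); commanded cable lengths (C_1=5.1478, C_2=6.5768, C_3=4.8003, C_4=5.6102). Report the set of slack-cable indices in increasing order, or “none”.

cable 1: L_1 = ‖A_1−P‖ = 5.1478;  C_1 = 5.1478 → taut
cable 2: L_2 = ‖A_2−P‖ = 6.0415;  C_2 = 6.5768 → slack
cable 3: L_3 = ‖A_3−P‖ = 4.5000;  C_3 = 4.8003 → slack
cable 4: L_4 = ‖A_4−P‖ = 5.1478;  C_4 = 5.6102 → slack

2, 3, 4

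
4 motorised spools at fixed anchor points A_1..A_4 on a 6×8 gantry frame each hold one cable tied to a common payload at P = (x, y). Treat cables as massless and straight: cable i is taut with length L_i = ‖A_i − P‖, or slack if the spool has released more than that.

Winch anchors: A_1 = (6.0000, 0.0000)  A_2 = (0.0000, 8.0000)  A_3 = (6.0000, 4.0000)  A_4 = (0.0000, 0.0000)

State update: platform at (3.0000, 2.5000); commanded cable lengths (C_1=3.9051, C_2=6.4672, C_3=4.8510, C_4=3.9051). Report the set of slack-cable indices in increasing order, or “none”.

2, 3

cable 1: √((3.0000)²+(-2.5000)²)=3.9051, C_1=3.9051: taut
cable 2: √((-3.0000)²+(5.5000)²)=6.2650, C_2=6.4672: slack
cable 3: √((3.0000)²+(1.5000)²)=3.3541, C_3=4.8510: slack
cable 4: √((-3.0000)²+(-2.5000)²)=3.9051, C_4=3.9051: taut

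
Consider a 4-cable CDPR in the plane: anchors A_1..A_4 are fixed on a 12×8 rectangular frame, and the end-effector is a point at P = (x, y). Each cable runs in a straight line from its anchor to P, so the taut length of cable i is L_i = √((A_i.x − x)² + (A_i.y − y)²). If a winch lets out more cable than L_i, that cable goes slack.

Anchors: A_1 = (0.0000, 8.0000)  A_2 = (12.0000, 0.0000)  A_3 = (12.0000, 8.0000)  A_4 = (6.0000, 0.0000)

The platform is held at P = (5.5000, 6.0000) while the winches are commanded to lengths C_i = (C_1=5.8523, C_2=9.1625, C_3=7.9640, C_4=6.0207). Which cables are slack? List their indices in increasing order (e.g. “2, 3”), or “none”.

cable 1: L_1 = ‖A_1−P‖ = 5.8523;  C_1 = 5.8523 → taut
cable 2: L_2 = ‖A_2−P‖ = 8.8459;  C_2 = 9.1625 → slack
cable 3: L_3 = ‖A_3−P‖ = 6.8007;  C_3 = 7.9640 → slack
cable 4: L_4 = ‖A_4−P‖ = 6.0208;  C_4 = 6.0207 → taut

2, 3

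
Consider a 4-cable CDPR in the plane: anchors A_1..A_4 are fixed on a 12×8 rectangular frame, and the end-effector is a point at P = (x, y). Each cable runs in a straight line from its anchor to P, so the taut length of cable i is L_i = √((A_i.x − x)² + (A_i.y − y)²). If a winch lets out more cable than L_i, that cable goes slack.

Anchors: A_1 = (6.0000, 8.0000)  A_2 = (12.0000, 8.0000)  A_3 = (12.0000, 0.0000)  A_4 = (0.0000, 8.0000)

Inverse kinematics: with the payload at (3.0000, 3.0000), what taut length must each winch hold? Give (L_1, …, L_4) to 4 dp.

L_1: Δ = A_1−P = (3.0000, 5.0000) → ‖Δ‖ = √34.0000 = 5.8310
L_2: Δ = A_2−P = (9.0000, 5.0000) → ‖Δ‖ = √106.0000 = 10.2956
L_3: Δ = A_3−P = (9.0000, -3.0000) → ‖Δ‖ = √90.0000 = 9.4868
L_4: Δ = A_4−P = (-3.0000, 5.0000) → ‖Δ‖ = √34.0000 = 5.8310

(5.8310, 10.2956, 9.4868, 5.8310)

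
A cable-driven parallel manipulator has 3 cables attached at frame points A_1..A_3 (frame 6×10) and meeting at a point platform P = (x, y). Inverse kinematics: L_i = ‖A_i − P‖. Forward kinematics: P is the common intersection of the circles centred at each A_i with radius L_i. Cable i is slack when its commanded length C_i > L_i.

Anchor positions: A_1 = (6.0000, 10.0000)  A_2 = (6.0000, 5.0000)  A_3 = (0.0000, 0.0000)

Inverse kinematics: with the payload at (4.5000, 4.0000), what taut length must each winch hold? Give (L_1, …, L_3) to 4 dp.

(6.1847, 1.8028, 6.0208)

cable 1: Δx=1.5000, Δy=6.0000; L_1 = √(Δx²+Δy²) = 6.1847
cable 2: Δx=1.5000, Δy=1.0000; L_2 = √(Δx²+Δy²) = 1.8028
cable 3: Δx=-4.5000, Δy=-4.0000; L_3 = √(Δx²+Δy²) = 6.0208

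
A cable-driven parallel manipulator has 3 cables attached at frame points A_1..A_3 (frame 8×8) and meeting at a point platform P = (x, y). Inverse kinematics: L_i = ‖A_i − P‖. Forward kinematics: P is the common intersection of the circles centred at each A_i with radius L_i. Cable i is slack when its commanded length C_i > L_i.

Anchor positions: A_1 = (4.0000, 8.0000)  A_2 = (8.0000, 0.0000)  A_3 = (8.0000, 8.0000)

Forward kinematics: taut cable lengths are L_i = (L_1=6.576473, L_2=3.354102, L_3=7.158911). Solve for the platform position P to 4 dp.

(5.0000, 1.5000)

each cable: (A_i−P)·(A_i−P) = L_i²; let q_i = ‖A_i‖²−L_i²
q_1 = 16.0000+64.0000−43.2500 = 36.7500
row 1: -8.0000x + 16.0000y = -16.0000  (q_2=52.7500)
row 2: -8.0000x + 0.0000y = -40.0000  (q_3=76.7500)
Cramer on rows 1–2 → x = 5.0000, y = 1.5000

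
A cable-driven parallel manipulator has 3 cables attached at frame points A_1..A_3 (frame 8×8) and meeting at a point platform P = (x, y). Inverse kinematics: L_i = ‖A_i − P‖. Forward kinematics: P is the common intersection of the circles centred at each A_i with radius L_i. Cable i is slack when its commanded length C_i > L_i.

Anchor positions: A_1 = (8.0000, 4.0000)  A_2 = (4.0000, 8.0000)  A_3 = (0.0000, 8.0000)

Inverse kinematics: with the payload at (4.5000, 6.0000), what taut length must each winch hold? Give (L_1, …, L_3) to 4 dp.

cable 1: Δx=3.5000, Δy=-2.0000; L_1 = √(Δx²+Δy²) = 4.0311
cable 2: Δx=-0.5000, Δy=2.0000; L_2 = √(Δx²+Δy²) = 2.0616
cable 3: Δx=-4.5000, Δy=2.0000; L_3 = √(Δx²+Δy²) = 4.9244

(4.0311, 2.0616, 4.9244)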